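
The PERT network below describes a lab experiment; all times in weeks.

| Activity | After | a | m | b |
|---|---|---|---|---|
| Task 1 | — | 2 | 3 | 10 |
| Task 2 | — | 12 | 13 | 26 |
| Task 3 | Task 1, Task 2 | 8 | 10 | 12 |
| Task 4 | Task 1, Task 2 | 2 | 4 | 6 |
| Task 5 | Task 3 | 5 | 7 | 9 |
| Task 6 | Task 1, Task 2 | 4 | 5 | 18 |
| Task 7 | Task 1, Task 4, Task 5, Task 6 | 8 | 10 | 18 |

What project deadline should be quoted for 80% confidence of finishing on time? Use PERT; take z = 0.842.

45.5 weeks

te_Task 1 = (2 + 4·3 + 10)/6 = 24/6 = 4; σ²_Task 1 = ((10−2)/6)² = 1.778
te_Task 2 = (12 + 4·13 + 26)/6 = 90/6 = 15; σ²_Task 2 = ((26−12)/6)² = 5.444
te_Task 3 = (8 + 4·10 + 12)/6 = 60/6 = 10; σ²_Task 3 = ((12−8)/6)² = 0.444
te_Task 4 = (2 + 4·4 + 6)/6 = 24/6 = 4; σ²_Task 4 = ((6−2)/6)² = 0.444
te_Task 5 = (5 + 4·7 + 9)/6 = 42/6 = 7; σ²_Task 5 = ((9−5)/6)² = 0.444
te_Task 6 = (4 + 4·5 + 18)/6 = 42/6 = 7; σ²_Task 6 = ((18−4)/6)² = 5.444
te_Task 7 = (8 + 4·10 + 18)/6 = 66/6 = 11; σ²_Task 7 = ((18−8)/6)² = 2.778

Forward pass:
ES_Task 1 = 0; EF_Task 1 = 4
ES_Task 2 = 0; EF_Task 2 = 15
ES_Task 3 = max(EF_Task 1=4, EF_Task 2=15) = 15; EF_Task 3 = 15+10 = 25
ES_Task 4 = max(EF_Task 1=4, EF_Task 2=15) = 15; EF_Task 4 = 15+4 = 19
ES_Task 5 = 25; EF_Task 5 = 25+7 = 32
ES_Task 6 = max(EF_Task 1=4, EF_Task 2=15) = 15; EF_Task 6 = 15+7 = 22
ES_Task 7 = max(EF_Task 1=4, EF_Task 4=19, EF_Task 5=32, EF_Task 6=22) = 32; EF_Task 7 = 32+11 = 43
Expected project duration μ = 43 weeks. Critical path: Task 2 → Task 3 → Task 5 → Task 7.

Variance along critical path = 5.444 + 0.444 + 0.444 + 2.778 = 9.111; σ = 3.018 weeks.
D = μ + z·σ = 43 + 0.842·3.018 = 45.5 weeks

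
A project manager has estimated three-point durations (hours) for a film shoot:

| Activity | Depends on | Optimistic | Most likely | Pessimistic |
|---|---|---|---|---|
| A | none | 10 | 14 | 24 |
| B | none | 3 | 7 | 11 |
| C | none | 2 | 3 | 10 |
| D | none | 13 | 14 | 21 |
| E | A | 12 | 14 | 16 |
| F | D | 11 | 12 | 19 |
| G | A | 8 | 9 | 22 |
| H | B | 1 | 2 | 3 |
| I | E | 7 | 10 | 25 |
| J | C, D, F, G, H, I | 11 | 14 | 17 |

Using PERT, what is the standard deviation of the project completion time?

te_A = (10 + 4·14 + 24)/6 = 90/6 = 15; σ²_A = ((24−10)/6)² = 5.444
te_B = (3 + 4·7 + 11)/6 = 42/6 = 7; σ²_B = ((11−3)/6)² = 1.778
te_C = (2 + 4·3 + 10)/6 = 24/6 = 4; σ²_C = ((10−2)/6)² = 1.778
te_D = (13 + 4·14 + 21)/6 = 90/6 = 15; σ²_D = ((21−13)/6)² = 1.778
te_E = (12 + 4·14 + 16)/6 = 84/6 = 14; σ²_E = ((16−12)/6)² = 0.444
te_F = (11 + 4·12 + 19)/6 = 78/6 = 13; σ²_F = ((19−11)/6)² = 1.778
te_G = (8 + 4·9 + 22)/6 = 66/6 = 11; σ²_G = ((22−8)/6)² = 5.444
te_H = (1 + 4·2 + 3)/6 = 12/6 = 2; σ²_H = ((3−1)/6)² = 0.111
te_I = (7 + 4·10 + 25)/6 = 72/6 = 12; σ²_I = ((25−7)/6)² = 9.000
te_J = (11 + 4·14 + 17)/6 = 84/6 = 14; σ²_J = ((17−11)/6)² = 1.000

Forward pass:
ES_A = 0; EF_A = 15
ES_B = 0; EF_B = 7
ES_C = 0; EF_C = 4
ES_D = 0; EF_D = 15
ES_E = 15; EF_E = 15+14 = 29
ES_F = 15; EF_F = 15+13 = 28
ES_G = 15; EF_G = 15+11 = 26
ES_H = 7; EF_H = 7+2 = 9
ES_I = 29; EF_I = 29+12 = 41
ES_J = max(EF_C=4, EF_D=15, EF_F=28, EF_G=26, EF_H=9, EF_I=41) = 41; EF_J = 41+14 = 55
Expected project duration μ = 55 hours. Critical path: A → E → I → J.

Variance along critical path = 5.444 + 0.444 + 9.000 + 1.000 = 15.889
σ = √15.889 = 3.986 hours

3.99 hours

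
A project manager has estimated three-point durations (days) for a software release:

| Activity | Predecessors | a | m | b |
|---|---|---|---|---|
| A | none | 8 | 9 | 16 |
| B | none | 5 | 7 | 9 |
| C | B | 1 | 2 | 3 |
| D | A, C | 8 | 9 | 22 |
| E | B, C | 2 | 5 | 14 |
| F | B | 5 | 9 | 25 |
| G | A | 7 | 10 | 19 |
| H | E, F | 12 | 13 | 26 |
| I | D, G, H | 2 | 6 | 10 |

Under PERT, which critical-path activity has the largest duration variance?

F

te_A = (8 + 4·9 + 16)/6 = 60/6 = 10; σ²_A = ((16−8)/6)² = 1.778
te_B = (5 + 4·7 + 9)/6 = 42/6 = 7; σ²_B = ((9−5)/6)² = 0.444
te_C = (1 + 4·2 + 3)/6 = 12/6 = 2; σ²_C = ((3−1)/6)² = 0.111
te_D = (8 + 4·9 + 22)/6 = 66/6 = 11; σ²_D = ((22−8)/6)² = 5.444
te_E = (2 + 4·5 + 14)/6 = 36/6 = 6; σ²_E = ((14−2)/6)² = 4.000
te_F = (5 + 4·9 + 25)/6 = 66/6 = 11; σ²_F = ((25−5)/6)² = 11.111
te_G = (7 + 4·10 + 19)/6 = 66/6 = 11; σ²_G = ((19−7)/6)² = 4.000
te_H = (12 + 4·13 + 26)/6 = 90/6 = 15; σ²_H = ((26−12)/6)² = 5.444
te_I = (2 + 4·6 + 10)/6 = 36/6 = 6; σ²_I = ((10−2)/6)² = 1.778

Forward pass:
ES_A = 0; EF_A = 10
ES_B = 0; EF_B = 7
ES_C = 7; EF_C = 7+2 = 9
ES_D = max(EF_A=10, EF_C=9) = 10; EF_D = 10+11 = 21
ES_E = max(EF_B=7, EF_C=9) = 9; EF_E = 9+6 = 15
ES_F = 7; EF_F = 7+11 = 18
ES_G = 10; EF_G = 10+11 = 21
ES_H = max(EF_E=15, EF_F=18) = 18; EF_H = 18+15 = 33
ES_I = max(EF_D=21, EF_G=21, EF_H=33) = 33; EF_I = 33+6 = 39
Expected project duration μ = 39 days. Critical path: B → F → H → I.

Variances on critical path: σ²_B=0.444, σ²_F=11.111, σ²_H=5.444, σ²_I=1.778.
Largest is σ²_F = 11.111.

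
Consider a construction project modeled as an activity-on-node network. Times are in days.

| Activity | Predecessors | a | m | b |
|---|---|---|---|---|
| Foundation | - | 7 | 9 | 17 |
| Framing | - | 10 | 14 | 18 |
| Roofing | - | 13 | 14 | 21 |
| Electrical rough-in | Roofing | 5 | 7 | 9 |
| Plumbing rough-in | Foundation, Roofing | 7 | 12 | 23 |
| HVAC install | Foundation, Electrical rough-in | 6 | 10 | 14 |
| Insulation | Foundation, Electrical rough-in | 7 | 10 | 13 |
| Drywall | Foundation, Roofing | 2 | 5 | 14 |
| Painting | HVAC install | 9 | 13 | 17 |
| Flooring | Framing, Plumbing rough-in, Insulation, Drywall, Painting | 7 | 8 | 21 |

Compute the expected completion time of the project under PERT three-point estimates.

te_Foundation = (7 + 4·9 + 17)/6 = 60/6 = 10
te_Framing = (10 + 4·14 + 18)/6 = 84/6 = 14
te_Roofing = (13 + 4·14 + 21)/6 = 90/6 = 15
te_Electrical rough-in = (5 + 4·7 + 9)/6 = 42/6 = 7
te_Plumbing rough-in = (7 + 4·12 + 23)/6 = 78/6 = 13
te_HVAC install = (6 + 4·10 + 14)/6 = 60/6 = 10
te_Insulation = (7 + 4·10 + 13)/6 = 60/6 = 10
te_Drywall = (2 + 4·5 + 14)/6 = 36/6 = 6
te_Painting = (9 + 4·13 + 17)/6 = 78/6 = 13
te_Flooring = (7 + 4·8 + 21)/6 = 60/6 = 10

Forward pass:
ES_Foundation = 0; EF_Foundation = 10
ES_Framing = 0; EF_Framing = 14
ES_Roofing = 0; EF_Roofing = 15
ES_Electrical rough-in = 15; EF_Electrical rough-in = 15+7 = 22
ES_Plumbing rough-in = max(EF_Foundation=10, EF_Roofing=15) = 15; EF_Plumbing rough-in = 15+13 = 28
ES_HVAC install = max(EF_Foundation=10, EF_Electrical rough-in=22) = 22; EF_HVAC install = 22+10 = 32
ES_Insulation = max(EF_Foundation=10, EF_Electrical rough-in=22) = 22; EF_Insulation = 22+10 = 32
ES_Drywall = max(EF_Foundation=10, EF_Roofing=15) = 15; EF_Drywall = 15+6 = 21
ES_Painting = 32; EF_Painting = 32+13 = 45
ES_Flooring = max(EF_Framing=14, EF_Plumbing rough-in=28, EF_Insulation=32, EF_Drywall=21, EF_Painting=45) = 45; EF_Flooring = 45+10 = 55
Expected project duration μ = 55 days. Critical path: Roofing → Electrical rough-in → HVAC install → Painting → Flooring.

55 days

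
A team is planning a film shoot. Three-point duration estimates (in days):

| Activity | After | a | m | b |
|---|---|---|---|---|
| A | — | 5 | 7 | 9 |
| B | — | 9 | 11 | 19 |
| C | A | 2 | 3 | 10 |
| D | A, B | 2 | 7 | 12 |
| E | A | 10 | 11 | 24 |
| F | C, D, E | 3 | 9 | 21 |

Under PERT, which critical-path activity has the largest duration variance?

te_A = (5 + 4·7 + 9)/6 = 42/6 = 7; σ²_A = ((9−5)/6)² = 0.444
te_B = (9 + 4·11 + 19)/6 = 72/6 = 12; σ²_B = ((19−9)/6)² = 2.778
te_C = (2 + 4·3 + 10)/6 = 24/6 = 4; σ²_C = ((10−2)/6)² = 1.778
te_D = (2 + 4·7 + 12)/6 = 42/6 = 7; σ²_D = ((12−2)/6)² = 2.778
te_E = (10 + 4·11 + 24)/6 = 78/6 = 13; σ²_E = ((24−10)/6)² = 5.444
te_F = (3 + 4·9 + 21)/6 = 60/6 = 10; σ²_F = ((21−3)/6)² = 9.000

Forward pass:
ES_A = 0; EF_A = 7
ES_B = 0; EF_B = 12
ES_C = 7; EF_C = 7+4 = 11
ES_D = max(EF_A=7, EF_B=12) = 12; EF_D = 12+7 = 19
ES_E = 7; EF_E = 7+13 = 20
ES_F = max(EF_C=11, EF_D=19, EF_E=20) = 20; EF_F = 20+10 = 30
Expected project duration μ = 30 days. Critical path: A → E → F.

Variances on critical path: σ²_A=0.444, σ²_E=5.444, σ²_F=9.000.
Largest is σ²_F = 9.000.

F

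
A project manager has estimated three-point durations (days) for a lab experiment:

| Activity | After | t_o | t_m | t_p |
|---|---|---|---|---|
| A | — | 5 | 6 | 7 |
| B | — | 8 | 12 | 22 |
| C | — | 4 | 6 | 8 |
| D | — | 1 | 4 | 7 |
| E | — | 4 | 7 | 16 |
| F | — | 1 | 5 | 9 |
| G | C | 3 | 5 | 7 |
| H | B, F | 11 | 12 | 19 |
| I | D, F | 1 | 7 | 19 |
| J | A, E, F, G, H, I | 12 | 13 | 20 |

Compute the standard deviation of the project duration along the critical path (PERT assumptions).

te_A = (5 + 4·6 + 7)/6 = 36/6 = 6; σ²_A = ((7−5)/6)² = 0.111
te_B = (8 + 4·12 + 22)/6 = 78/6 = 13; σ²_B = ((22−8)/6)² = 5.444
te_C = (4 + 4·6 + 8)/6 = 36/6 = 6; σ²_C = ((8−4)/6)² = 0.444
te_D = (1 + 4·4 + 7)/6 = 24/6 = 4; σ²_D = ((7−1)/6)² = 1.000
te_E = (4 + 4·7 + 16)/6 = 48/6 = 8; σ²_E = ((16−4)/6)² = 4.000
te_F = (1 + 4·5 + 9)/6 = 30/6 = 5; σ²_F = ((9−1)/6)² = 1.778
te_G = (3 + 4·5 + 7)/6 = 30/6 = 5; σ²_G = ((7−3)/6)² = 0.444
te_H = (11 + 4·12 + 19)/6 = 78/6 = 13; σ²_H = ((19−11)/6)² = 1.778
te_I = (1 + 4·7 + 19)/6 = 48/6 = 8; σ²_I = ((19−1)/6)² = 9.000
te_J = (12 + 4·13 + 20)/6 = 84/6 = 14; σ²_J = ((20−12)/6)² = 1.778

Forward pass:
ES_A = 0; EF_A = 6
ES_B = 0; EF_B = 13
ES_C = 0; EF_C = 6
ES_D = 0; EF_D = 4
ES_E = 0; EF_E = 8
ES_F = 0; EF_F = 5
ES_G = 6; EF_G = 6+5 = 11
ES_H = max(EF_B=13, EF_F=5) = 13; EF_H = 13+13 = 26
ES_I = max(EF_D=4, EF_F=5) = 5; EF_I = 5+8 = 13
ES_J = max(EF_A=6, EF_E=8, EF_F=5, EF_G=11, EF_H=26, EF_I=13) = 26; EF_J = 26+14 = 40
Expected project duration μ = 40 days. Critical path: B → H → J.

Variance along critical path = 5.444 + 1.778 + 1.778 = 9.000
σ = √9.000 = 3.000 days

3.00 days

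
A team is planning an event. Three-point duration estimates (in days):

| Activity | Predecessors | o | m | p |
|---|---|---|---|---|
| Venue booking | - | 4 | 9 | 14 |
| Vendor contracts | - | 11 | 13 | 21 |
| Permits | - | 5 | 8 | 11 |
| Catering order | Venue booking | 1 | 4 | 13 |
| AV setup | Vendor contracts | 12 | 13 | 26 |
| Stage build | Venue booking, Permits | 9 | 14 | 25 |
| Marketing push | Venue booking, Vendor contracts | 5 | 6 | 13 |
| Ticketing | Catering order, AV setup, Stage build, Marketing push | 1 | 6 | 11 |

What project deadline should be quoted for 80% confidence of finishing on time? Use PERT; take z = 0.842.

37.8 days

te_Venue booking = (4 + 4·9 + 14)/6 = 54/6 = 9; σ²_Venue booking = ((14−4)/6)² = 2.778
te_Vendor contracts = (11 + 4·13 + 21)/6 = 84/6 = 14; σ²_Vendor contracts = ((21−11)/6)² = 2.778
te_Permits = (5 + 4·8 + 11)/6 = 48/6 = 8; σ²_Permits = ((11−5)/6)² = 1.000
te_Catering order = (1 + 4·4 + 13)/6 = 30/6 = 5; σ²_Catering order = ((13−1)/6)² = 4.000
te_AV setup = (12 + 4·13 + 26)/6 = 90/6 = 15; σ²_AV setup = ((26−12)/6)² = 5.444
te_Stage build = (9 + 4·14 + 25)/6 = 90/6 = 15; σ²_Stage build = ((25−9)/6)² = 7.111
te_Marketing push = (5 + 4·6 + 13)/6 = 42/6 = 7; σ²_Marketing push = ((13−5)/6)² = 1.778
te_Ticketing = (1 + 4·6 + 11)/6 = 36/6 = 6; σ²_Ticketing = ((11−1)/6)² = 2.778

Forward pass:
ES_Venue booking = 0; EF_Venue booking = 9
ES_Vendor contracts = 0; EF_Vendor contracts = 14
ES_Permits = 0; EF_Permits = 8
ES_Catering order = 9; EF_Catering order = 9+5 = 14
ES_AV setup = 14; EF_AV setup = 14+15 = 29
ES_Stage build = max(EF_Venue booking=9, EF_Permits=8) = 9; EF_Stage build = 9+15 = 24
ES_Marketing push = max(EF_Venue booking=9, EF_Vendor contracts=14) = 14; EF_Marketing push = 14+7 = 21
ES_Ticketing = max(EF_Catering order=14, EF_AV setup=29, EF_Stage build=24, EF_Marketing push=21) = 29; EF_Ticketing = 29+6 = 35
Expected project duration μ = 35 days. Critical path: Vendor contracts → AV setup → Ticketing.

Variance along critical path = 2.778 + 5.444 + 2.778 = 11.000; σ = 3.317 days.
D = μ + z·σ = 35 + 0.842·3.317 = 37.8 days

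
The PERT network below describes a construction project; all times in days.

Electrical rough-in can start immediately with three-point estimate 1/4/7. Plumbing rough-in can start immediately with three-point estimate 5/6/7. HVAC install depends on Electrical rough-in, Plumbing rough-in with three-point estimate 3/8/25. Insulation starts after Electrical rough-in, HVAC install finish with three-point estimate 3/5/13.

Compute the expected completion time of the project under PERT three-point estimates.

te_Electrical rough-in = (1 + 4·4 + 7)/6 = 24/6 = 4
te_Plumbing rough-in = (5 + 4·6 + 7)/6 = 36/6 = 6
te_HVAC install = (3 + 4·8 + 25)/6 = 60/6 = 10
te_Insulation = (3 + 4·5 + 13)/6 = 36/6 = 6

Forward pass:
ES_Electrical rough-in = 0; EF_Electrical rough-in = 4
ES_Plumbing rough-in = 0; EF_Plumbing rough-in = 6
ES_HVAC install = max(EF_Electrical rough-in=4, EF_Plumbing rough-in=6) = 6; EF_HVAC install = 6+10 = 16
ES_Insulation = max(EF_Electrical rough-in=4, EF_HVAC install=16) = 16; EF_Insulation = 16+6 = 22
Expected project duration μ = 22 days. Critical path: Plumbing rough-in → HVAC install → Insulation.

22 days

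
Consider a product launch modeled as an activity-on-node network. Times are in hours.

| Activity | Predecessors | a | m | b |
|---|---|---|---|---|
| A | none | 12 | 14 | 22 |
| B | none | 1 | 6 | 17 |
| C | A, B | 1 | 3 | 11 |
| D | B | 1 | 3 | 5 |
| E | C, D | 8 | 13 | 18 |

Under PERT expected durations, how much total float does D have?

te_A = (12 + 4·14 + 22)/6 = 90/6 = 15
te_B = (1 + 4·6 + 17)/6 = 42/6 = 7
te_C = (1 + 4·3 + 11)/6 = 24/6 = 4
te_D = (1 + 4·3 + 5)/6 = 18/6 = 3
te_E = (8 + 4·13 + 18)/6 = 78/6 = 13

Forward pass:
ES_A = 0; EF_A = 15
ES_B = 0; EF_B = 7
ES_C = max(EF_A=15, EF_B=7) = 15; EF_C = 15+4 = 19
ES_D = 7; EF_D = 7+3 = 10
ES_E = max(EF_C=19, EF_D=10) = 19; EF_E = 19+13 = 32
Expected project duration μ = 32 hours. Critical path: A → C → E.

Backward pass:
LF_E = 32; LS_E = 32−13 = 19
LF_D = LS_E = 19; LS_D = 19−3 = 16
LF_C = LS_E = 19; LS_C = 19−4 = 15
LF_B = min(LS_C=15, LS_D=16) = 15; LS_B = 15−7 = 8
LF_A = LS_C = 15; LS_A = 15−15 = 0
Slack_D = LS_D − ES_D = 16 − 7 = 9

9 hours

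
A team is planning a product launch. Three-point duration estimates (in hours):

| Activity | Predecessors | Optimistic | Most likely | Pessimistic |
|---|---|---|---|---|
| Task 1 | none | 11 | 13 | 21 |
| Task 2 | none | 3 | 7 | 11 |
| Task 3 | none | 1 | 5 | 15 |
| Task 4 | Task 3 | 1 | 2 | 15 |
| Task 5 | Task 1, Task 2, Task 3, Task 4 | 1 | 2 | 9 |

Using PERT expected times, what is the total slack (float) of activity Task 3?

te_Task 1 = (11 + 4·13 + 21)/6 = 84/6 = 14
te_Task 2 = (3 + 4·7 + 11)/6 = 42/6 = 7
te_Task 3 = (1 + 4·5 + 15)/6 = 36/6 = 6
te_Task 4 = (1 + 4·2 + 15)/6 = 24/6 = 4
te_Task 5 = (1 + 4·2 + 9)/6 = 18/6 = 3

Forward pass:
ES_Task 1 = 0; EF_Task 1 = 14
ES_Task 2 = 0; EF_Task 2 = 7
ES_Task 3 = 0; EF_Task 3 = 6
ES_Task 4 = 6; EF_Task 4 = 6+4 = 10
ES_Task 5 = max(EF_Task 1=14, EF_Task 2=7, EF_Task 3=6, EF_Task 4=10) = 14; EF_Task 5 = 14+3 = 17
Expected project duration μ = 17 hours. Critical path: Task 1 → Task 5.

Backward pass:
LF_Task 5 = 17; LS_Task 5 = 17−3 = 14
LF_Task 4 = LS_Task 5 = 14; LS_Task 4 = 14−4 = 10
LF_Task 3 = min(LS_Task 4=10, LS_Task 5=14) = 10; LS_Task 3 = 10−6 = 4
LF_Task 2 = LS_Task 5 = 14; LS_Task 2 = 14−7 = 7
LF_Task 1 = LS_Task 5 = 14; LS_Task 1 = 14−14 = 0
Slack_Task 3 = LS_Task 3 − ES_Task 3 = 4 − 0 = 4

4 hours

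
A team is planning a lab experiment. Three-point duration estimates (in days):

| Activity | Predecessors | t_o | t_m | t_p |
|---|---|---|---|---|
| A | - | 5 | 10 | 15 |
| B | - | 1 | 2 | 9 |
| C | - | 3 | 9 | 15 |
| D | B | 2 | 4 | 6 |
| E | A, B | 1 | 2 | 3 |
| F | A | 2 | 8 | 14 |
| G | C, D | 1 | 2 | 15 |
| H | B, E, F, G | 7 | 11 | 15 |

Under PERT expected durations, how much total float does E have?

te_A = (5 + 4·10 + 15)/6 = 60/6 = 10
te_B = (1 + 4·2 + 9)/6 = 18/6 = 3
te_C = (3 + 4·9 + 15)/6 = 54/6 = 9
te_D = (2 + 4·4 + 6)/6 = 24/6 = 4
te_E = (1 + 4·2 + 3)/6 = 12/6 = 2
te_F = (2 + 4·8 + 14)/6 = 48/6 = 8
te_G = (1 + 4·2 + 15)/6 = 24/6 = 4
te_H = (7 + 4·11 + 15)/6 = 66/6 = 11

Forward pass:
ES_A = 0; EF_A = 10
ES_B = 0; EF_B = 3
ES_C = 0; EF_C = 9
ES_D = 3; EF_D = 3+4 = 7
ES_E = max(EF_A=10, EF_B=3) = 10; EF_E = 10+2 = 12
ES_F = 10; EF_F = 10+8 = 18
ES_G = max(EF_C=9, EF_D=7) = 9; EF_G = 9+4 = 13
ES_H = max(EF_B=3, EF_E=12, EF_F=18, EF_G=13) = 18; EF_H = 18+11 = 29
Expected project duration μ = 29 days. Critical path: A → F → H.

Backward pass:
LF_H = 29; LS_H = 29−11 = 18
LF_G = LS_H = 18; LS_G = 18−4 = 14
LF_F = LS_H = 18; LS_F = 18−8 = 10
LF_E = LS_H = 18; LS_E = 18−2 = 16
LF_D = LS_G = 14; LS_D = 14−4 = 10
LF_C = LS_G = 14; LS_C = 14−9 = 5
LF_B = min(LS_D=10, LS_E=16, LS_H=18) = 10; LS_B = 10−3 = 7
LF_A = min(LS_E=16, LS_F=10) = 10; LS_A = 10−10 = 0
Slack_E = LS_E − ES_E = 16 − 10 = 6

6 days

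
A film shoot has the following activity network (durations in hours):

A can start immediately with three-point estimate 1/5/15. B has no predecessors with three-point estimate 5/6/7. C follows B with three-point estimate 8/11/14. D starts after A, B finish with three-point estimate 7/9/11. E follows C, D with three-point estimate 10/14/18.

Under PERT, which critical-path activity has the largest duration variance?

te_A = (1 + 4·5 + 15)/6 = 36/6 = 6; σ²_A = ((15−1)/6)² = 5.444
te_B = (5 + 4·6 + 7)/6 = 36/6 = 6; σ²_B = ((7−5)/6)² = 0.111
te_C = (8 + 4·11 + 14)/6 = 66/6 = 11; σ²_C = ((14−8)/6)² = 1.000
te_D = (7 + 4·9 + 11)/6 = 54/6 = 9; σ²_D = ((11−7)/6)² = 0.444
te_E = (10 + 4·14 + 18)/6 = 84/6 = 14; σ²_E = ((18−10)/6)² = 1.778

Forward pass:
ES_A = 0; EF_A = 6
ES_B = 0; EF_B = 6
ES_C = 6; EF_C = 6+11 = 17
ES_D = max(EF_A=6, EF_B=6) = 6; EF_D = 6+9 = 15
ES_E = max(EF_C=17, EF_D=15) = 17; EF_E = 17+14 = 31
Expected project duration μ = 31 hours. Critical path: B → C → E.

Variances on critical path: σ²_B=0.111, σ²_C=1.000, σ²_E=1.778.
Largest is σ²_E = 1.778.

E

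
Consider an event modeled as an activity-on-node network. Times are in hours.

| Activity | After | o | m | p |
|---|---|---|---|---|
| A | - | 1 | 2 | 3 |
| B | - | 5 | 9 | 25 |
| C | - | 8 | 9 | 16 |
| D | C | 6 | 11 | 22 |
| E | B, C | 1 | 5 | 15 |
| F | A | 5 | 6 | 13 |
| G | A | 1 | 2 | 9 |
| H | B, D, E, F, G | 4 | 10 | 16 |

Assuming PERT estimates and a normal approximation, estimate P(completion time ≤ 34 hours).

0.711

te_A = (1 + 4·2 + 3)/6 = 12/6 = 2; σ²_A = ((3−1)/6)² = 0.111
te_B = (5 + 4·9 + 25)/6 = 66/6 = 11; σ²_B = ((25−5)/6)² = 11.111
te_C = (8 + 4·9 + 16)/6 = 60/6 = 10; σ²_C = ((16−8)/6)² = 1.778
te_D = (6 + 4·11 + 22)/6 = 72/6 = 12; σ²_D = ((22−6)/6)² = 7.111
te_E = (1 + 4·5 + 15)/6 = 36/6 = 6; σ²_E = ((15−1)/6)² = 5.444
te_F = (5 + 4·6 + 13)/6 = 42/6 = 7; σ²_F = ((13−5)/6)² = 1.778
te_G = (1 + 4·2 + 9)/6 = 18/6 = 3; σ²_G = ((9−1)/6)² = 1.778
te_H = (4 + 4·10 + 16)/6 = 60/6 = 10; σ²_H = ((16−4)/6)² = 4.000

Forward pass:
ES_A = 0; EF_A = 2
ES_B = 0; EF_B = 11
ES_C = 0; EF_C = 10
ES_D = 10; EF_D = 10+12 = 22
ES_E = max(EF_B=11, EF_C=10) = 11; EF_E = 11+6 = 17
ES_F = 2; EF_F = 2+7 = 9
ES_G = 2; EF_G = 2+3 = 5
ES_H = max(EF_B=11, EF_D=22, EF_E=17, EF_F=9, EF_G=5) = 22; EF_H = 22+10 = 32
Expected project duration μ = 32 hours. Critical path: C → D → H.

Variance along critical path = 1.778 + 7.111 + 4.000 = 12.889; σ = √12.889 = 3.590 hours.
Z = (34 − 32) / 3.590 = 0.557
P(T ≤ 34) = Φ(0.557) ≈ 0.711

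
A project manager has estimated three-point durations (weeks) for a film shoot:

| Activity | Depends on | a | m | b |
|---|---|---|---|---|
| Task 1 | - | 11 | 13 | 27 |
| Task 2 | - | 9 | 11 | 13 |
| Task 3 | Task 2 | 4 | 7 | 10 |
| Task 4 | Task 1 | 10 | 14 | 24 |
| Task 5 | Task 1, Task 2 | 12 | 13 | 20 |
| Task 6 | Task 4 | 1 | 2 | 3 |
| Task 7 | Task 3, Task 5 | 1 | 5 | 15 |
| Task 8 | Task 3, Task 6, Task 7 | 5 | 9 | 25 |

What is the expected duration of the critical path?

te_Task 1 = (11 + 4·13 + 27)/6 = 90/6 = 15
te_Task 2 = (9 + 4·11 + 13)/6 = 66/6 = 11
te_Task 3 = (4 + 4·7 + 10)/6 = 42/6 = 7
te_Task 4 = (10 + 4·14 + 24)/6 = 90/6 = 15
te_Task 5 = (12 + 4·13 + 20)/6 = 84/6 = 14
te_Task 6 = (1 + 4·2 + 3)/6 = 12/6 = 2
te_Task 7 = (1 + 4·5 + 15)/6 = 36/6 = 6
te_Task 8 = (5 + 4·9 + 25)/6 = 66/6 = 11

Forward pass:
ES_Task 1 = 0; EF_Task 1 = 15
ES_Task 2 = 0; EF_Task 2 = 11
ES_Task 3 = 11; EF_Task 3 = 11+7 = 18
ES_Task 4 = 15; EF_Task 4 = 15+15 = 30
ES_Task 5 = max(EF_Task 1=15, EF_Task 2=11) = 15; EF_Task 5 = 15+14 = 29
ES_Task 6 = 30; EF_Task 6 = 30+2 = 32
ES_Task 7 = max(EF_Task 3=18, EF_Task 5=29) = 29; EF_Task 7 = 29+6 = 35
ES_Task 8 = max(EF_Task 3=18, EF_Task 6=32, EF_Task 7=35) = 35; EF_Task 8 = 35+11 = 46
Expected project duration μ = 46 weeks. Critical path: Task 1 → Task 5 → Task 7 → Task 8.

46 weeks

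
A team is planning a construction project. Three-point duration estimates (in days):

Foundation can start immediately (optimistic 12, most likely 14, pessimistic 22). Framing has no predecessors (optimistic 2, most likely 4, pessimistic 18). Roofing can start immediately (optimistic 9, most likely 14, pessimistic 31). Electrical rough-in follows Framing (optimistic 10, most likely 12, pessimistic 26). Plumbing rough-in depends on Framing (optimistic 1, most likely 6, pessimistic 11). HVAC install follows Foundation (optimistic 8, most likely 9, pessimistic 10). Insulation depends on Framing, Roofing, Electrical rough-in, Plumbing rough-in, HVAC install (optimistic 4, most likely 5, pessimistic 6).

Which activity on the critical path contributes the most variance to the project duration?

te_Foundation = (12 + 4·14 + 22)/6 = 90/6 = 15; σ²_Foundation = ((22−12)/6)² = 2.778
te_Framing = (2 + 4·4 + 18)/6 = 36/6 = 6; σ²_Framing = ((18−2)/6)² = 7.111
te_Roofing = (9 + 4·14 + 31)/6 = 96/6 = 16; σ²_Roofing = ((31−9)/6)² = 13.444
te_Electrical rough-in = (10 + 4·12 + 26)/6 = 84/6 = 14; σ²_Electrical rough-in = ((26−10)/6)² = 7.111
te_Plumbing rough-in = (1 + 4·6 + 11)/6 = 36/6 = 6; σ²_Plumbing rough-in = ((11−1)/6)² = 2.778
te_HVAC install = (8 + 4·9 + 10)/6 = 54/6 = 9; σ²_HVAC install = ((10−8)/6)² = 0.111
te_Insulation = (4 + 4·5 + 6)/6 = 30/6 = 5; σ²_Insulation = ((6−4)/6)² = 0.111

Forward pass:
ES_Foundation = 0; EF_Foundation = 15
ES_Framing = 0; EF_Framing = 6
ES_Roofing = 0; EF_Roofing = 16
ES_Electrical rough-in = 6; EF_Electrical rough-in = 6+14 = 20
ES_Plumbing rough-in = 6; EF_Plumbing rough-in = 6+6 = 12
ES_HVAC install = 15; EF_HVAC install = 15+9 = 24
ES_Insulation = max(EF_Framing=6, EF_Roofing=16, EF_Electrical rough-in=20, EF_Plumbing rough-in=12, EF_HVAC install=24) = 24; EF_Insulation = 24+5 = 29
Expected project duration μ = 29 days. Critical path: Foundation → HVAC install → Insulation.

Variances on critical path: σ²_Foundation=2.778, σ²_HVAC install=0.111, σ²_Insulation=0.111.
Largest is σ²_Foundation = 2.778.

Foundation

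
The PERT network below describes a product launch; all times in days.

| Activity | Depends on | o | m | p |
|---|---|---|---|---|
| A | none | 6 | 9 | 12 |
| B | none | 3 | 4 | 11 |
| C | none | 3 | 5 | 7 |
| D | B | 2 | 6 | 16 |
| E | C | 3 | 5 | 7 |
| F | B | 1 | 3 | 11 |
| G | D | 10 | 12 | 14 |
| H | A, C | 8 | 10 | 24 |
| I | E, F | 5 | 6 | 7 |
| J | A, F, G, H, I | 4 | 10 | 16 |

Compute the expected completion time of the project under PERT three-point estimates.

34 days

te_A = (6 + 4·9 + 12)/6 = 54/6 = 9
te_B = (3 + 4·4 + 11)/6 = 30/6 = 5
te_C = (3 + 4·5 + 7)/6 = 30/6 = 5
te_D = (2 + 4·6 + 16)/6 = 42/6 = 7
te_E = (3 + 4·5 + 7)/6 = 30/6 = 5
te_F = (1 + 4·3 + 11)/6 = 24/6 = 4
te_G = (10 + 4·12 + 14)/6 = 72/6 = 12
te_H = (8 + 4·10 + 24)/6 = 72/6 = 12
te_I = (5 + 4·6 + 7)/6 = 36/6 = 6
te_J = (4 + 4·10 + 16)/6 = 60/6 = 10

Forward pass:
ES_A = 0; EF_A = 9
ES_B = 0; EF_B = 5
ES_C = 0; EF_C = 5
ES_D = 5; EF_D = 5+7 = 12
ES_E = 5; EF_E = 5+5 = 10
ES_F = 5; EF_F = 5+4 = 9
ES_G = 12; EF_G = 12+12 = 24
ES_H = max(EF_A=9, EF_C=5) = 9; EF_H = 9+12 = 21
ES_I = max(EF_E=10, EF_F=9) = 10; EF_I = 10+6 = 16
ES_J = max(EF_A=9, EF_F=9, EF_G=24, EF_H=21, EF_I=16) = 24; EF_J = 24+10 = 34
Expected project duration μ = 34 days. Critical path: B → D → G → J.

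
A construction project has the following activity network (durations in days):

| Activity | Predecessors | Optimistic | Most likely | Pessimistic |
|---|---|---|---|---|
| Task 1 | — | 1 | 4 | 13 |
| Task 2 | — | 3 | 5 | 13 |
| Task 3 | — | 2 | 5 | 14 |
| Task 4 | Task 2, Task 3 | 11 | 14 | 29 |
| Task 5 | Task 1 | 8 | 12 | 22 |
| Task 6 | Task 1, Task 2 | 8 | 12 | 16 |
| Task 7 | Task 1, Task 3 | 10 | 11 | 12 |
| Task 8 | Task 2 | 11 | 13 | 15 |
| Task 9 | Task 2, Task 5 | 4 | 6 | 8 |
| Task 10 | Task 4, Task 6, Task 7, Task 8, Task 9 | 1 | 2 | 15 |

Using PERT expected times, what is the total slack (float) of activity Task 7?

te_Task 1 = (1 + 4·4 + 13)/6 = 30/6 = 5
te_Task 2 = (3 + 4·5 + 13)/6 = 36/6 = 6
te_Task 3 = (2 + 4·5 + 14)/6 = 36/6 = 6
te_Task 4 = (11 + 4·14 + 29)/6 = 96/6 = 16
te_Task 5 = (8 + 4·12 + 22)/6 = 78/6 = 13
te_Task 6 = (8 + 4·12 + 16)/6 = 72/6 = 12
te_Task 7 = (10 + 4·11 + 12)/6 = 66/6 = 11
te_Task 8 = (11 + 4·13 + 15)/6 = 78/6 = 13
te_Task 9 = (4 + 4·6 + 8)/6 = 36/6 = 6
te_Task 10 = (1 + 4·2 + 15)/6 = 24/6 = 4

Forward pass:
ES_Task 1 = 0; EF_Task 1 = 5
ES_Task 2 = 0; EF_Task 2 = 6
ES_Task 3 = 0; EF_Task 3 = 6
ES_Task 4 = max(EF_Task 2=6, EF_Task 3=6) = 6; EF_Task 4 = 6+16 = 22
ES_Task 5 = 5; EF_Task 5 = 5+13 = 18
ES_Task 6 = max(EF_Task 1=5, EF_Task 2=6) = 6; EF_Task 6 = 6+12 = 18
ES_Task 7 = max(EF_Task 1=5, EF_Task 3=6) = 6; EF_Task 7 = 6+11 = 17
ES_Task 8 = 6; EF_Task 8 = 6+13 = 19
ES_Task 9 = max(EF_Task 2=6, EF_Task 5=18) = 18; EF_Task 9 = 18+6 = 24
ES_Task 10 = max(EF_Task 4=22, EF_Task 6=18, EF_Task 7=17, EF_Task 8=19, EF_Task 9=24) = 24; EF_Task 10 = 24+4 = 28
Expected project duration μ = 28 days. Critical path: Task 1 → Task 5 → Task 9 → Task 10.

Backward pass:
LF_Task 10 = 28; LS_Task 10 = 28−4 = 24
LF_Task 9 = LS_Task 10 = 24; LS_Task 9 = 24−6 = 18
LF_Task 8 = LS_Task 10 = 24; LS_Task 8 = 24−13 = 11
LF_Task 7 = LS_Task 10 = 24; LS_Task 7 = 24−11 = 13
LF_Task 6 = LS_Task 10 = 24; LS_Task 6 = 24−12 = 12
LF_Task 5 = LS_Task 9 = 18; LS_Task 5 = 18−13 = 5
LF_Task 4 = LS_Task 10 = 24; LS_Task 4 = 24−16 = 8
LF_Task 3 = min(LS_Task 4=8, LS_Task 7=13) = 8; LS_Task 3 = 8−6 = 2
LF_Task 2 = min(LS_Task 4=8, LS_Task 6=12, LS_Task 8=11, LS_Task 9=18) = 8; LS_Task 2 = 8−6 = 2
LF_Task 1 = min(LS_Task 5=5, LS_Task 6=12, LS_Task 7=13) = 5; LS_Task 1 = 5−5 = 0
Slack_Task 7 = LS_Task 7 − ES_Task 7 = 13 − 6 = 7

7 days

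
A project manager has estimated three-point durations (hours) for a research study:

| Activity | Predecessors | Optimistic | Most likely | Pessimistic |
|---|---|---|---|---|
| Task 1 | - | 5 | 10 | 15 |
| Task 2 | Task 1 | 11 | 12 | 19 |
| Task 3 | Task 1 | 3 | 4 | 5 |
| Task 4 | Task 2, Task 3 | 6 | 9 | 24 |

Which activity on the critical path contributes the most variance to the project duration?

te_Task 1 = (5 + 4·10 + 15)/6 = 60/6 = 10; σ²_Task 1 = ((15−5)/6)² = 2.778
te_Task 2 = (11 + 4·12 + 19)/6 = 78/6 = 13; σ²_Task 2 = ((19−11)/6)² = 1.778
te_Task 3 = (3 + 4·4 + 5)/6 = 24/6 = 4; σ²_Task 3 = ((5−3)/6)² = 0.111
te_Task 4 = (6 + 4·9 + 24)/6 = 66/6 = 11; σ²_Task 4 = ((24−6)/6)² = 9.000

Forward pass:
ES_Task 1 = 0; EF_Task 1 = 10
ES_Task 2 = 10; EF_Task 2 = 10+13 = 23
ES_Task 3 = 10; EF_Task 3 = 10+4 = 14
ES_Task 4 = max(EF_Task 2=23, EF_Task 3=14) = 23; EF_Task 4 = 23+11 = 34
Expected project duration μ = 34 hours. Critical path: Task 1 → Task 2 → Task 4.

Variances on critical path: σ²_Task 1=2.778, σ²_Task 2=1.778, σ²_Task 4=9.000.
Largest is σ²_Task 4 = 9.000.

Task 4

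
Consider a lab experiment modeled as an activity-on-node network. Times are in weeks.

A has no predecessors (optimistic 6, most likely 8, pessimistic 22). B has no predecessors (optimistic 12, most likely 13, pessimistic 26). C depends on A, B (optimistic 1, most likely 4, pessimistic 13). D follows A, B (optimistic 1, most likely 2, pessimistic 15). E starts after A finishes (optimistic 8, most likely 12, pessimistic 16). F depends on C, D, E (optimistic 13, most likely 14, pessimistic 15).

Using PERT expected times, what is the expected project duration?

36 weeks

te_A = (6 + 4·8 + 22)/6 = 60/6 = 10
te_B = (12 + 4·13 + 26)/6 = 90/6 = 15
te_C = (1 + 4·4 + 13)/6 = 30/6 = 5
te_D = (1 + 4·2 + 15)/6 = 24/6 = 4
te_E = (8 + 4·12 + 16)/6 = 72/6 = 12
te_F = (13 + 4·14 + 15)/6 = 84/6 = 14

Forward pass:
ES_A = 0; EF_A = 10
ES_B = 0; EF_B = 15
ES_C = max(EF_A=10, EF_B=15) = 15; EF_C = 15+5 = 20
ES_D = max(EF_A=10, EF_B=15) = 15; EF_D = 15+4 = 19
ES_E = 10; EF_E = 10+12 = 22
ES_F = max(EF_C=20, EF_D=19, EF_E=22) = 22; EF_F = 22+14 = 36
Expected project duration μ = 36 weeks. Critical path: A → E → F.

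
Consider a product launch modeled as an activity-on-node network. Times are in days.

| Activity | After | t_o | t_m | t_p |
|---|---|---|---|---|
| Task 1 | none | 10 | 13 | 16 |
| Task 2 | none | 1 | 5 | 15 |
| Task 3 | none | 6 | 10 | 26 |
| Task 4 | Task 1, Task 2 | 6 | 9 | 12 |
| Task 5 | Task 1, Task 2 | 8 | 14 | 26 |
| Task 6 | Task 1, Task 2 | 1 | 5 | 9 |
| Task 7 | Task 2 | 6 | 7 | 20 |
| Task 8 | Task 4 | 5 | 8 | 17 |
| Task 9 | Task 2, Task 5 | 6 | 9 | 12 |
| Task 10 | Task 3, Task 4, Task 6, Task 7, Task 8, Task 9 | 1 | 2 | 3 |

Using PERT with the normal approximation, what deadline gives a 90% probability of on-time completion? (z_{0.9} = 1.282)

te_Task 1 = (10 + 4·13 + 16)/6 = 78/6 = 13; σ²_Task 1 = ((16−10)/6)² = 1.000
te_Task 2 = (1 + 4·5 + 15)/6 = 36/6 = 6; σ²_Task 2 = ((15−1)/6)² = 5.444
te_Task 3 = (6 + 4·10 + 26)/6 = 72/6 = 12; σ²_Task 3 = ((26−6)/6)² = 11.111
te_Task 4 = (6 + 4·9 + 12)/6 = 54/6 = 9; σ²_Task 4 = ((12−6)/6)² = 1.000
te_Task 5 = (8 + 4·14 + 26)/6 = 90/6 = 15; σ²_Task 5 = ((26−8)/6)² = 9.000
te_Task 6 = (1 + 4·5 + 9)/6 = 30/6 = 5; σ²_Task 6 = ((9−1)/6)² = 1.778
te_Task 7 = (6 + 4·7 + 20)/6 = 54/6 = 9; σ²_Task 7 = ((20−6)/6)² = 5.444
te_Task 8 = (5 + 4·8 + 17)/6 = 54/6 = 9; σ²_Task 8 = ((17−5)/6)² = 4.000
te_Task 9 = (6 + 4·9 + 12)/6 = 54/6 = 9; σ²_Task 9 = ((12−6)/6)² = 1.000
te_Task 10 = (1 + 4·2 + 3)/6 = 12/6 = 2; σ²_Task 10 = ((3−1)/6)² = 0.111

Forward pass:
ES_Task 1 = 0; EF_Task 1 = 13
ES_Task 2 = 0; EF_Task 2 = 6
ES_Task 3 = 0; EF_Task 3 = 12
ES_Task 4 = max(EF_Task 1=13, EF_Task 2=6) = 13; EF_Task 4 = 13+9 = 22
ES_Task 5 = max(EF_Task 1=13, EF_Task 2=6) = 13; EF_Task 5 = 13+15 = 28
ES_Task 6 = max(EF_Task 1=13, EF_Task 2=6) = 13; EF_Task 6 = 13+5 = 18
ES_Task 7 = 6; EF_Task 7 = 6+9 = 15
ES_Task 8 = 22; EF_Task 8 = 22+9 = 31
ES_Task 9 = max(EF_Task 2=6, EF_Task 5=28) = 28; EF_Task 9 = 28+9 = 37
ES_Task 10 = max(EF_Task 3=12, EF_Task 4=22, EF_Task 6=18, EF_Task 7=15, EF_Task 8=31, EF_Task 9=37) = 37; EF_Task 10 = 37+2 = 39
Expected project duration μ = 39 days. Critical path: Task 1 → Task 5 → Task 9 → Task 10.

Variance along critical path = 1.000 + 9.000 + 1.000 + 0.111 = 11.111; σ = 3.333 days.
D = μ + z·σ = 39 + 1.282·3.333 = 43.3 days

43.3 days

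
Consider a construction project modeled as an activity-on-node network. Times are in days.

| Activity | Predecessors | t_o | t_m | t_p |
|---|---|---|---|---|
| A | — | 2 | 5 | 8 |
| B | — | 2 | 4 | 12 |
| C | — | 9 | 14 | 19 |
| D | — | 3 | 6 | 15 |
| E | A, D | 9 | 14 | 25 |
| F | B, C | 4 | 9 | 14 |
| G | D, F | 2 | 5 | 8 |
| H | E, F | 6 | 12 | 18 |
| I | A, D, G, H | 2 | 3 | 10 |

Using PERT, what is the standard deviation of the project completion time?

te_A = (2 + 4·5 + 8)/6 = 30/6 = 5; σ²_A = ((8−2)/6)² = 1.000
te_B = (2 + 4·4 + 12)/6 = 30/6 = 5; σ²_B = ((12−2)/6)² = 2.778
te_C = (9 + 4·14 + 19)/6 = 84/6 = 14; σ²_C = ((19−9)/6)² = 2.778
te_D = (3 + 4·6 + 15)/6 = 42/6 = 7; σ²_D = ((15−3)/6)² = 4.000
te_E = (9 + 4·14 + 25)/6 = 90/6 = 15; σ²_E = ((25−9)/6)² = 7.111
te_F = (4 + 4·9 + 14)/6 = 54/6 = 9; σ²_F = ((14−4)/6)² = 2.778
te_G = (2 + 4·5 + 8)/6 = 30/6 = 5; σ²_G = ((8−2)/6)² = 1.000
te_H = (6 + 4·12 + 18)/6 = 72/6 = 12; σ²_H = ((18−6)/6)² = 4.000
te_I = (2 + 4·3 + 10)/6 = 24/6 = 4; σ²_I = ((10−2)/6)² = 1.778

Forward pass:
ES_A = 0; EF_A = 5
ES_B = 0; EF_B = 5
ES_C = 0; EF_C = 14
ES_D = 0; EF_D = 7
ES_E = max(EF_A=5, EF_D=7) = 7; EF_E = 7+15 = 22
ES_F = max(EF_B=5, EF_C=14) = 14; EF_F = 14+9 = 23
ES_G = max(EF_D=7, EF_F=23) = 23; EF_G = 23+5 = 28
ES_H = max(EF_E=22, EF_F=23) = 23; EF_H = 23+12 = 35
ES_I = max(EF_A=5, EF_D=7, EF_G=28, EF_H=35) = 35; EF_I = 35+4 = 39
Expected project duration μ = 39 days. Critical path: C → F → H → I.

Variance along critical path = 2.778 + 2.778 + 4.000 + 1.778 = 11.333
σ = √11.333 = 3.367 days

3.37 days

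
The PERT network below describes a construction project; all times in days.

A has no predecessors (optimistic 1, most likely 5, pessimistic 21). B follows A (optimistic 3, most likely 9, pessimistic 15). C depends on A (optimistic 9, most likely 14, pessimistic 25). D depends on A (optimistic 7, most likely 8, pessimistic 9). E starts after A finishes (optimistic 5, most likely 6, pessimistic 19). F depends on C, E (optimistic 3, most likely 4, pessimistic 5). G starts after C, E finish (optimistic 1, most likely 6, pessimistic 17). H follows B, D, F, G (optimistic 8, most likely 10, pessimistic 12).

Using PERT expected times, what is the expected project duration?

39 days

te_A = (1 + 4·5 + 21)/6 = 42/6 = 7
te_B = (3 + 4·9 + 15)/6 = 54/6 = 9
te_C = (9 + 4·14 + 25)/6 = 90/6 = 15
te_D = (7 + 4·8 + 9)/6 = 48/6 = 8
te_E = (5 + 4·6 + 19)/6 = 48/6 = 8
te_F = (3 + 4·4 + 5)/6 = 24/6 = 4
te_G = (1 + 4·6 + 17)/6 = 42/6 = 7
te_H = (8 + 4·10 + 12)/6 = 60/6 = 10

Forward pass:
ES_A = 0; EF_A = 7
ES_B = 7; EF_B = 7+9 = 16
ES_C = 7; EF_C = 7+15 = 22
ES_D = 7; EF_D = 7+8 = 15
ES_E = 7; EF_E = 7+8 = 15
ES_F = max(EF_C=22, EF_E=15) = 22; EF_F = 22+4 = 26
ES_G = max(EF_C=22, EF_E=15) = 22; EF_G = 22+7 = 29
ES_H = max(EF_B=16, EF_D=15, EF_F=26, EF_G=29) = 29; EF_H = 29+10 = 39
Expected project duration μ = 39 days. Critical path: A → C → G → H.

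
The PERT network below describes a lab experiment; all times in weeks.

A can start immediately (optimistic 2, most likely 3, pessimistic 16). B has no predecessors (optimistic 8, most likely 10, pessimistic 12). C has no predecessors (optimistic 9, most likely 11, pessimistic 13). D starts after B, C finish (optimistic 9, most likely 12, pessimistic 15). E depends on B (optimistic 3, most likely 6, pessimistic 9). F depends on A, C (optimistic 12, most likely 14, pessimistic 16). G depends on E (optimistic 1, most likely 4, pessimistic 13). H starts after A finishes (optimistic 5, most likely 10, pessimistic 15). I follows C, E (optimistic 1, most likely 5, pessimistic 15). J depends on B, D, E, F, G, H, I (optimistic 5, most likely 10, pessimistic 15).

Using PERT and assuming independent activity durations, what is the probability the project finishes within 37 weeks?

0.852

te_A = (2 + 4·3 + 16)/6 = 30/6 = 5; σ²_A = ((16−2)/6)² = 5.444
te_B = (8 + 4·10 + 12)/6 = 60/6 = 10; σ²_B = ((12−8)/6)² = 0.444
te_C = (9 + 4·11 + 13)/6 = 66/6 = 11; σ²_C = ((13−9)/6)² = 0.444
te_D = (9 + 4·12 + 15)/6 = 72/6 = 12; σ²_D = ((15−9)/6)² = 1.000
te_E = (3 + 4·6 + 9)/6 = 36/6 = 6; σ²_E = ((9−3)/6)² = 1.000
te_F = (12 + 4·14 + 16)/6 = 84/6 = 14; σ²_F = ((16−12)/6)² = 0.444
te_G = (1 + 4·4 + 13)/6 = 30/6 = 5; σ²_G = ((13−1)/6)² = 4.000
te_H = (5 + 4·10 + 15)/6 = 60/6 = 10; σ²_H = ((15−5)/6)² = 2.778
te_I = (1 + 4·5 + 15)/6 = 36/6 = 6; σ²_I = ((15−1)/6)² = 5.444
te_J = (5 + 4·10 + 15)/6 = 60/6 = 10; σ²_J = ((15−5)/6)² = 2.778

Forward pass:
ES_A = 0; EF_A = 5
ES_B = 0; EF_B = 10
ES_C = 0; EF_C = 11
ES_D = max(EF_B=10, EF_C=11) = 11; EF_D = 11+12 = 23
ES_E = 10; EF_E = 10+6 = 16
ES_F = max(EF_A=5, EF_C=11) = 11; EF_F = 11+14 = 25
ES_G = 16; EF_G = 16+5 = 21
ES_H = 5; EF_H = 5+10 = 15
ES_I = max(EF_C=11, EF_E=16) = 16; EF_I = 16+6 = 22
ES_J = max(EF_B=10, EF_D=23, EF_E=16, EF_F=25, EF_G=21, EF_H=15, EF_I=22) = 25; EF_J = 25+10 = 35
Expected project duration μ = 35 weeks. Critical path: C → F → J.

Variance along critical path = 0.444 + 0.444 + 2.778 = 3.667; σ = √3.667 = 1.915 weeks.
Z = (37 − 35) / 1.915 = 1.044
P(T ≤ 37) = Φ(1.044) ≈ 0.852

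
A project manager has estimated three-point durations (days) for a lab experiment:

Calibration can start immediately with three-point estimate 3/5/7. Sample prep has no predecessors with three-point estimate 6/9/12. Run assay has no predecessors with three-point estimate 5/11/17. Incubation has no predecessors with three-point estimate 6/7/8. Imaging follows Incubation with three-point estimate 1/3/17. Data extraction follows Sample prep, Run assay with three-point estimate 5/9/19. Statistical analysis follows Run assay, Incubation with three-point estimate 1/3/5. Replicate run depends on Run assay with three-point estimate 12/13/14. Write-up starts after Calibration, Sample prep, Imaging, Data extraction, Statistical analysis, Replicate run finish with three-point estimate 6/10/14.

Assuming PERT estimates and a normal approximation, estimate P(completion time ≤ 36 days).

0.795

te_Calibration = (3 + 4·5 + 7)/6 = 30/6 = 5; σ²_Calibration = ((7−3)/6)² = 0.444
te_Sample prep = (6 + 4·9 + 12)/6 = 54/6 = 9; σ²_Sample prep = ((12−6)/6)² = 1.000
te_Run assay = (5 + 4·11 + 17)/6 = 66/6 = 11; σ²_Run assay = ((17−5)/6)² = 4.000
te_Incubation = (6 + 4·7 + 8)/6 = 42/6 = 7; σ²_Incubation = ((8−6)/6)² = 0.111
te_Imaging = (1 + 4·3 + 17)/6 = 30/6 = 5; σ²_Imaging = ((17−1)/6)² = 7.111
te_Data extraction = (5 + 4·9 + 19)/6 = 60/6 = 10; σ²_Data extraction = ((19−5)/6)² = 5.444
te_Statistical analysis = (1 + 4·3 + 5)/6 = 18/6 = 3; σ²_Statistical analysis = ((5−1)/6)² = 0.444
te_Replicate run = (12 + 4·13 + 14)/6 = 78/6 = 13; σ²_Replicate run = ((14−12)/6)² = 0.111
te_Write-up = (6 + 4·10 + 14)/6 = 60/6 = 10; σ²_Write-up = ((14−6)/6)² = 1.778

Forward pass:
ES_Calibration = 0; EF_Calibration = 5
ES_Sample prep = 0; EF_Sample prep = 9
ES_Run assay = 0; EF_Run assay = 11
ES_Incubation = 0; EF_Incubation = 7
ES_Imaging = 7; EF_Imaging = 7+5 = 12
ES_Data extraction = max(EF_Sample prep=9, EF_Run assay=11) = 11; EF_Data extraction = 11+10 = 21
ES_Statistical analysis = max(EF_Run assay=11, EF_Incubation=7) = 11; EF_Statistical analysis = 11+3 = 14
ES_Replicate run = 11; EF_Replicate run = 11+13 = 24
ES_Write-up = max(EF_Calibration=5, EF_Sample prep=9, EF_Imaging=12, EF_Data extraction=21, EF_Statistical analysis=14, EF_Replicate run=24) = 24; EF_Write-up = 24+10 = 34
Expected project duration μ = 34 days. Critical path: Run assay → Replicate run → Write-up.

Variance along critical path = 4.000 + 0.111 + 1.778 = 5.889; σ = √5.889 = 2.427 days.
Z = (36 − 34) / 2.427 = 0.824
P(T ≤ 36) = Φ(0.824) ≈ 0.795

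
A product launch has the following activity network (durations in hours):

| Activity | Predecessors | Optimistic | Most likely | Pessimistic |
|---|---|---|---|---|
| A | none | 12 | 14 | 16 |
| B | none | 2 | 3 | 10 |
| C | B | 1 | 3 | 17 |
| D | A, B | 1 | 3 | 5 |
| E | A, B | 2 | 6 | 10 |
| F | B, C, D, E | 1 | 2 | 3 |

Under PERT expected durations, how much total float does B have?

10 hours

te_A = (12 + 4·14 + 16)/6 = 84/6 = 14
te_B = (2 + 4·3 + 10)/6 = 24/6 = 4
te_C = (1 + 4·3 + 17)/6 = 30/6 = 5
te_D = (1 + 4·3 + 5)/6 = 18/6 = 3
te_E = (2 + 4·6 + 10)/6 = 36/6 = 6
te_F = (1 + 4·2 + 3)/6 = 12/6 = 2

Forward pass:
ES_A = 0; EF_A = 14
ES_B = 0; EF_B = 4
ES_C = 4; EF_C = 4+5 = 9
ES_D = max(EF_A=14, EF_B=4) = 14; EF_D = 14+3 = 17
ES_E = max(EF_A=14, EF_B=4) = 14; EF_E = 14+6 = 20
ES_F = max(EF_B=4, EF_C=9, EF_D=17, EF_E=20) = 20; EF_F = 20+2 = 22
Expected project duration μ = 22 hours. Critical path: A → E → F.

Backward pass:
LF_F = 22; LS_F = 22−2 = 20
LF_E = LS_F = 20; LS_E = 20−6 = 14
LF_D = LS_F = 20; LS_D = 20−3 = 17
LF_C = LS_F = 20; LS_C = 20−5 = 15
LF_B = min(LS_C=15, LS_D=17, LS_E=14, LS_F=20) = 14; LS_B = 14−4 = 10
LF_A = min(LS_D=17, LS_E=14) = 14; LS_A = 14−14 = 0
Slack_B = LS_B − ES_B = 10 − 0 = 10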